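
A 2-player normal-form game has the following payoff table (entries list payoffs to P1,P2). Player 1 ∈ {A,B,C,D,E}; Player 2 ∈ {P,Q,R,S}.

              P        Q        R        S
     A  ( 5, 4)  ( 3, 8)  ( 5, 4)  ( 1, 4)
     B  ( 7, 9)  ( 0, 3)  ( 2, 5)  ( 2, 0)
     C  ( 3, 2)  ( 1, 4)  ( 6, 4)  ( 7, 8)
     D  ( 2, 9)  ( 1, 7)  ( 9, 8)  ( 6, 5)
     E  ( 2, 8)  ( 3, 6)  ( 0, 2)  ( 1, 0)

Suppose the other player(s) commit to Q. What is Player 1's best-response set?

u_1(A vs Q) = 3
u_1(B vs Q) = 0
u_1(C vs Q) = 1
u_1(D vs Q) = 1
u_1(E vs Q) = 3
max payoff 3 at {A,E}

argmax u_1 = {A,E}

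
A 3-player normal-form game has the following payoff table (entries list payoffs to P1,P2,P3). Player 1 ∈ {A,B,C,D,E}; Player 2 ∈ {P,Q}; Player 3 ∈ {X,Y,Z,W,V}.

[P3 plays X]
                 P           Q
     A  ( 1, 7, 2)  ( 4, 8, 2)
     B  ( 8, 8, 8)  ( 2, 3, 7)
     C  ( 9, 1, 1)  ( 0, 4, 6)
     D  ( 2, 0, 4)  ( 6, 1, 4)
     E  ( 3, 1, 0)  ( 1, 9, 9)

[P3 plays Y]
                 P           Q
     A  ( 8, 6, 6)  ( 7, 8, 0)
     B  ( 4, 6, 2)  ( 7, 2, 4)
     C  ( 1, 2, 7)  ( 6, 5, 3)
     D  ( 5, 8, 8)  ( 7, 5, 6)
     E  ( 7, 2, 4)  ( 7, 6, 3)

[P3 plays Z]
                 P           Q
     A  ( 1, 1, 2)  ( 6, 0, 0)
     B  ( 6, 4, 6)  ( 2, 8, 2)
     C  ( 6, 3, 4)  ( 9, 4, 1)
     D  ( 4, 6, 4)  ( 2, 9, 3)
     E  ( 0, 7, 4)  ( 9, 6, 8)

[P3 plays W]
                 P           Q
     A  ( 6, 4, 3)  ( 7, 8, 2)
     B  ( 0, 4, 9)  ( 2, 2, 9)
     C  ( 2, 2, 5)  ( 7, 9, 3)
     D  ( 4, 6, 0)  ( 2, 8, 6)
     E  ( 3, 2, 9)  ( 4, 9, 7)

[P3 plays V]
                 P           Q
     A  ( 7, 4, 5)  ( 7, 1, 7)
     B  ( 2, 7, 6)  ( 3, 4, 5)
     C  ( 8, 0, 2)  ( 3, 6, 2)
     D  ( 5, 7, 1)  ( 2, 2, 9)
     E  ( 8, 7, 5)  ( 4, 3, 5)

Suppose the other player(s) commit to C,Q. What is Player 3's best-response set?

argmax u_3 = {X}

u_3(X vs C,Q) = 6
u_3(Y vs C,Q) = 3
u_3(Z vs C,Q) = 1
u_3(W vs C,Q) = 3
u_3(V vs C,Q) = 2
max payoff 6 at {X}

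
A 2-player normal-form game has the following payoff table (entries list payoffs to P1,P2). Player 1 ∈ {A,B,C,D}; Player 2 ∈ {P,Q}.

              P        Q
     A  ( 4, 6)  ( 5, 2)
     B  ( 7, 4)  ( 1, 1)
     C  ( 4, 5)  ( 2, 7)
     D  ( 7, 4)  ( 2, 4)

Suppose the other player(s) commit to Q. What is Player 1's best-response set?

argmax u_1 = {A}

u_1(A vs Q) = 5
u_1(B vs Q) = 1
u_1(C vs Q) = 2
u_1(D vs Q) = 2
max payoff 5 at {A}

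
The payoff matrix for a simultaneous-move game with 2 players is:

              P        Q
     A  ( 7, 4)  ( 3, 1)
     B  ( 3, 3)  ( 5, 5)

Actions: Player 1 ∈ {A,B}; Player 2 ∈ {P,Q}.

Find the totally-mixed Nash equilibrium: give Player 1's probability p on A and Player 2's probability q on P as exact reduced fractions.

p=2/5, q=1/3

P1 indiff ⇒ q·7+(1-q)·3 = q·3+(1-q)·5 ⇒ q(4) = (1-q)(2) ⇒ q = 1/3
P2 indiff ⇒ p·4+(1-p)·3 = p·1+(1-p)·5 ⇒ p(3) = (1-p)(2) ⇒ p = 2/5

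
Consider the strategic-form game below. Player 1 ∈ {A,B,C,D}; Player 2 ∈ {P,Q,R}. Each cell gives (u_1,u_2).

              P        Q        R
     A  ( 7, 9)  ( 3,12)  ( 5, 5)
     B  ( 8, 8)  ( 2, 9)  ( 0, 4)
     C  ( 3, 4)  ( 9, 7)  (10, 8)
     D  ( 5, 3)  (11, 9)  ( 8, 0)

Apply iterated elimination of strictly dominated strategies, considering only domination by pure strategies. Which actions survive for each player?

Survivors P1:{C,D} P2:{Q,R}

P2 drop P (Q beats it: A:12>9 B:9>8 C:7>4 D:9>3)
P1 drop A (C beats it: Q:9>3 R:10>5)
P1 drop B (C beats it: Q:9>2 R:10>0)
P1→{C,D} P2→{Q,R}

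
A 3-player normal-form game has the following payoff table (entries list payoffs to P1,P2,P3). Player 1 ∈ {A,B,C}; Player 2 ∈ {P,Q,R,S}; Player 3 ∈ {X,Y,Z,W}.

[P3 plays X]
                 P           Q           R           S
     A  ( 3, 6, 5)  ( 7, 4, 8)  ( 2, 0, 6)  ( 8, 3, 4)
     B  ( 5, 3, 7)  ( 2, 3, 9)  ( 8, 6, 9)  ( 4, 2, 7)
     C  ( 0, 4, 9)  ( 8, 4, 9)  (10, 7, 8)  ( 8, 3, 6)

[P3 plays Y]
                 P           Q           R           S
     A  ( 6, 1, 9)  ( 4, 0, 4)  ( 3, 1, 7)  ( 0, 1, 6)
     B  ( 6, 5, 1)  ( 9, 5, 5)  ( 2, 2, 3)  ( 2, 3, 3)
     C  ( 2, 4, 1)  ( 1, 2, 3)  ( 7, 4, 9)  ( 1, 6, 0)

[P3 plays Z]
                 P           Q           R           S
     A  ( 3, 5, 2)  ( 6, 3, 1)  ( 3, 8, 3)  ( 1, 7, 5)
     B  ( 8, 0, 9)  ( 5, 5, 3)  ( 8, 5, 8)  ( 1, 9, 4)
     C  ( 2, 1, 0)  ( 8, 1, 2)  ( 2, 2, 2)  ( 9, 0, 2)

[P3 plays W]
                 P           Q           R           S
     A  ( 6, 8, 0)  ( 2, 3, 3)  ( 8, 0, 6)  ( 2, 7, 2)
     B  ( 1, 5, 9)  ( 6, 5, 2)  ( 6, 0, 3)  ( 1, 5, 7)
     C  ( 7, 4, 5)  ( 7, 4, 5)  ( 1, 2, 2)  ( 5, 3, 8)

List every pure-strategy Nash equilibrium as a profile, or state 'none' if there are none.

(A,P,X): not NE [P1→B gives 5>3; P3→Y gives 9>5]
(A,P,Y): NE
(A,P,Z): not NE [P1→B gives 8>3; P2→R gives 8>5; P3→Y gives 9>2]
(A,P,W): not NE [P1→C gives 7>6; P3→Y gives 9>0]
(A,Q,X): not NE [P1→C gives 8>7; P2→P gives 6>4]
(A,Q,Y): not NE [P1→B gives 9>4; P2→S gives 1>0; P3→X gives 8>4]
(A,Q,Z): not NE [P1→C gives 8>6; P2→R gives 8>3; P3→X gives 8>1]
(A,Q,W): not NE [P1→C gives 7>2; P2→P gives 8>3; P3→X gives 8>3]
(A,R,X): not NE [P1→C gives 10>2; P2→P gives 6>0; P3→Y gives 7>6]
(A,R,Y): not NE [P1→C gives 7>3]
(A,R,Z): not NE [P1→B gives 8>3; P3→Y gives 7>3]
(A,R,W): not NE [P2→P gives 8>0; P3→Y gives 7>6]
(A,S,X): not NE [P2→P gives 6>3; P3→Y gives 6>4]
(A,S,Y): not NE [P1→B gives 2>0]
(A,S,Z): not NE [P1→C gives 9>1; P2→R gives 8>7; P3→Y gives 6>5]
(A,S,W): not NE [P1→C gives 5>2; P2→P gives 8>7; P3→Y gives 6>2]
(B,P,X): not NE [P2→R gives 6>3; P3→W gives 9>7]
(B,P,Y): not NE [P3→W gives 9>1]
(B,P,Z): not NE [P2→S gives 9>0]
(B,P,W): not NE [P1→C gives 7>1]
(B,Q,X): not NE [P1→C gives 8>2; P2→R gives 6>3]
(B,Q,Y): not NE [P3→X gives 9>5]
(B,Q,Z): not NE [P1→C gives 8>5; P2→S gives 9>5; P3→X gives 9>3]
(B,Q,W): not NE [P1→C gives 7>6; P3→X gives 9>2]
(B,R,X): not NE [P1→C gives 10>8]
(B,R,Y): not NE [P1→C gives 7>2; P2→Q gives 5>2; P3→X gives 9>3]
(B,R,Z): not NE [P2→S gives 9>5; P3→X gives 9>8]
(B,R,W): not NE [P1→A gives 8>6; P2→S gives 5>0; P3→X gives 9>3]
(B,S,X): not NE [P1→C gives 8>4; P2→R gives 6>2]
(B,S,Y): not NE [P2→Q gives 5>3; P3→W gives 7>3]
(B,S,Z): not NE [P1→C gives 9>1; P3→W gives 7>4]
(B,S,W): not NE [P1→C gives 5>1]
(C,P,X): not NE [P1→B gives 5>0; P2→R gives 7>4]
(C,P,Y): not NE [P1→B gives 6>2; P2→S gives 6>4; P3→X gives 9>1]
(C,P,Z): not NE [P1→B gives 8>2; P2→R gives 2>1; P3→X gives 9>0]
(C,P,W): not NE [P3→X gives 9>5]
(C,Q,X): not NE [P2→R gives 7>4]
(C,Q,Y): not NE [P1→B gives 9>1; P2→S gives 6>2; P3→X gives 9>3]
(C,Q,Z): not NE [P2→R gives 2>1; P3→X gives 9>2]
(C,Q,W): not NE [P3→X gives 9>5]
(C,R,X): not NE [P3→Y gives 9>8]
(C,R,Y): not NE [P2→S gives 6>4]
(C,R,Z): not NE [P1→B gives 8>2; P3→Y gives 9>2]
(C,R,W): not NE [P1→A gives 8>1; P2→Q gives 4>2; P3→Y gives 9>2]
(C,S,X): not NE [P2→R gives 7>3; P3→W gives 8>6]
(C,S,Y): not NE [P1→B gives 2>1; P3→W gives 8>0]
(C,S,Z): not NE [P2→R gives 2>0; P3→W gives 8>2]
(C,S,W): not NE [P2→Q gives 4>3]

PSNE = {(A,P,Y)}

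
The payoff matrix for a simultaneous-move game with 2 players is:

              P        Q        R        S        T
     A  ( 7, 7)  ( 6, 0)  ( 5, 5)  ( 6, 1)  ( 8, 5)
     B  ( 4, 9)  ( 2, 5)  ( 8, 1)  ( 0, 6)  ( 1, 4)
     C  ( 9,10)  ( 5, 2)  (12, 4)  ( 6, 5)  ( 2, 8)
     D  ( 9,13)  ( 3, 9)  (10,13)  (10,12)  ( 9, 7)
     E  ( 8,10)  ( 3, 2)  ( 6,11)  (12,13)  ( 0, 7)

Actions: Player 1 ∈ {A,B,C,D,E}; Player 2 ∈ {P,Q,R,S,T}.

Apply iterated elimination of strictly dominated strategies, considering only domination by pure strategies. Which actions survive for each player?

IESDS → P1:{C,D,E} P2:{P,R,S}

P1 drop B (C beats it: P:9>4 Q:5>2 R:12>8 S:6>0 T:2>1)
P2 drop Q (P beats it: A:7>0 C:10>2 D:13>9 E:10>2)
P1 drop A (D beats it: P:9>7 R:10>5 S:10>6 T:9>8)
P2 drop T (P beats it: C:10>8 D:13>7 E:10>7)
P1→{C,D,E} P2→{P,R,S}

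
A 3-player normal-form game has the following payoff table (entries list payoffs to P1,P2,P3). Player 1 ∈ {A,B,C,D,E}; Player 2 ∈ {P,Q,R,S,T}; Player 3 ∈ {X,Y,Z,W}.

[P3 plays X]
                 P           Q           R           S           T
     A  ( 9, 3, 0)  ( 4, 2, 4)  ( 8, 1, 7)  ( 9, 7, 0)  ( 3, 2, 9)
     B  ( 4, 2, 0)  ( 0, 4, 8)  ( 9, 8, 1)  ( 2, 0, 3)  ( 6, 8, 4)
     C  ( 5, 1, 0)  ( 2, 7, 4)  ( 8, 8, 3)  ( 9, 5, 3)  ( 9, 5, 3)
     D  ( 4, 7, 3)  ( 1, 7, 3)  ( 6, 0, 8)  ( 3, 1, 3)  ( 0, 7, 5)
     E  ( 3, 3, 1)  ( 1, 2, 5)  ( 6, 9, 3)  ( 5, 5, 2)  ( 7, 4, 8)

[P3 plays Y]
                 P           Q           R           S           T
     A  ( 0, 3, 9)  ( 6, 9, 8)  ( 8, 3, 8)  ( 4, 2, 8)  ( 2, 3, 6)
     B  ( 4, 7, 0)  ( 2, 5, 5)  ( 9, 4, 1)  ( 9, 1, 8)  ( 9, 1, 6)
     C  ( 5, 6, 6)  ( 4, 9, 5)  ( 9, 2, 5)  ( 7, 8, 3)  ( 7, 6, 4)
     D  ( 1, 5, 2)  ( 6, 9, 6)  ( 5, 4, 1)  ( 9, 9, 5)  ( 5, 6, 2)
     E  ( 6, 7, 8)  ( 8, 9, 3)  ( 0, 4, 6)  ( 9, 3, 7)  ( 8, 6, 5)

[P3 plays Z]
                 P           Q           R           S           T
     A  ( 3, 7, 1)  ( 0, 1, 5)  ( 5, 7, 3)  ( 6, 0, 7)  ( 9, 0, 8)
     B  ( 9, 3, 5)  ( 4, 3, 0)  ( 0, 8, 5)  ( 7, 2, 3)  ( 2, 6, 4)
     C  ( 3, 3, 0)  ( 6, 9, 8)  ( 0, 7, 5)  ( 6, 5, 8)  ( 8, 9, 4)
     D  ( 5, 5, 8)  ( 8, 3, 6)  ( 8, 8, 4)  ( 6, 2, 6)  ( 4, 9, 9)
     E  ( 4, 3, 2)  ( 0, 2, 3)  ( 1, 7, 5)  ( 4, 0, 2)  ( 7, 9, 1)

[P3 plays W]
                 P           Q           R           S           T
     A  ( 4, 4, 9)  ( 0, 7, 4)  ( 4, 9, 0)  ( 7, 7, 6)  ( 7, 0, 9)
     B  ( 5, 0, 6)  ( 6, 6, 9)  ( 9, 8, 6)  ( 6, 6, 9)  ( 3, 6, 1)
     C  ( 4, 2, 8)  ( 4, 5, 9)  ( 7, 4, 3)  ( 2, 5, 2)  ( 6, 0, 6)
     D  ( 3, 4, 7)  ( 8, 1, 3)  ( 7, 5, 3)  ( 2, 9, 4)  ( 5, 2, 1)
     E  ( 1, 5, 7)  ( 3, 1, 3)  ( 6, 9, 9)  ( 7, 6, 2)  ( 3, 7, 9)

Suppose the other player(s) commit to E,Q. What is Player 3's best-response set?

u_3(X vs E,Q) = 5
u_3(Y vs E,Q) = 3
u_3(Z vs E,Q) = 3
u_3(W vs E,Q) = 3
max payoff 5 at {X}

argmax u_3 = {X}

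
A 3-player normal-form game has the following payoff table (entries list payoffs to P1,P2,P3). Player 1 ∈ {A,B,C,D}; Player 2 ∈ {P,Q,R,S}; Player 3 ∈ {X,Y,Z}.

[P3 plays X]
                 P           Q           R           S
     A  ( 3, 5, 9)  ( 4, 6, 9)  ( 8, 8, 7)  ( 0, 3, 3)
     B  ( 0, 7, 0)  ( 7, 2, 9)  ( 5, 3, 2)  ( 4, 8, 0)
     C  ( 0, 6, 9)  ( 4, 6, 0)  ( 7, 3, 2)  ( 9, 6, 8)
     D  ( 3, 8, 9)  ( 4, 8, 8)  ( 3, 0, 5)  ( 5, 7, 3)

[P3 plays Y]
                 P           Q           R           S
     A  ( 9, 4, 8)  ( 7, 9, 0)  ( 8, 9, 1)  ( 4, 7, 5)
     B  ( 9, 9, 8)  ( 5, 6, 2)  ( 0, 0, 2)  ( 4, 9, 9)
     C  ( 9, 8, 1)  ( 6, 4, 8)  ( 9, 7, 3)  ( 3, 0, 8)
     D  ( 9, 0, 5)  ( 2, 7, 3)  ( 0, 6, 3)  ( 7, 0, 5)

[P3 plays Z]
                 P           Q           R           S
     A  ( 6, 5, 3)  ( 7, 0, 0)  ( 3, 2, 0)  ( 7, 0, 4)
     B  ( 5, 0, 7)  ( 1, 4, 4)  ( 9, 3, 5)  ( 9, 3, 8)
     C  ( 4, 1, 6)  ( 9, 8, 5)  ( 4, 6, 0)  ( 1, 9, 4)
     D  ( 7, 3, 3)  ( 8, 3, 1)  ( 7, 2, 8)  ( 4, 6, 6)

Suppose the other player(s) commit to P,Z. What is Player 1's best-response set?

u_1(A vs P,Z) = 6
u_1(B vs P,Z) = 5
u_1(C vs P,Z) = 4
u_1(D vs P,Z) = 7
max payoff 7 at {D}

BR_1 = {D}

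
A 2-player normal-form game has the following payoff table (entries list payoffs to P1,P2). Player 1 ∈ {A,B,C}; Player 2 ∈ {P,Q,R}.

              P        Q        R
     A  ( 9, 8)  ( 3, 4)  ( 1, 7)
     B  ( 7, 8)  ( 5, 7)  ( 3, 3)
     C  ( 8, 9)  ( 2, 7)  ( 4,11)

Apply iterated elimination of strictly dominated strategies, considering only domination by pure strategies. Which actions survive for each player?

Survivors P1:{A,C} P2:{P,R}

P2 drop Q (P beats it: A:8>4 B:8>7 C:9>7)
P1 drop B (C beats it: P:8>7 R:4>3)
P1→{A,C} P2→{P,R}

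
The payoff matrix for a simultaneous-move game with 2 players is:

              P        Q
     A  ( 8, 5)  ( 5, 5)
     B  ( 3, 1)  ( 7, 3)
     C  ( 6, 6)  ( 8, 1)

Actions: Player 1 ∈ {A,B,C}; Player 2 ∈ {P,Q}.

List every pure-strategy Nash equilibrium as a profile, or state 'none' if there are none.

Nash profiles: (A,P)

(A,P): NE
(A,Q): not NE [P1→C gives 8>5]
(B,P): not NE [P1→A gives 8>3; P2→Q gives 3>1]
(B,Q): not NE [P1→C gives 8>7]
(C,P): not NE [P1→A gives 8>6]
(C,Q): not NE [P2→P gives 6>1]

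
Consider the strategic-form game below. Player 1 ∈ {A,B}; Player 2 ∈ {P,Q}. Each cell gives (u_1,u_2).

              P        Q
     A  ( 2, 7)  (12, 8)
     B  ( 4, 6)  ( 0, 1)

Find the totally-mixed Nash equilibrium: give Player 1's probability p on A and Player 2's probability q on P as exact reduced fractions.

P1 indiff ⇒ q·2+(1-q)·12 = q·4+(1-q)·0 ⇒ q(-2) = (1-q)(-12) ⇒ q = 6/7
P2 indiff ⇒ p·7+(1-p)·6 = p·8+(1-p)·1 ⇒ p(-1) = (1-p)(-5) ⇒ p = 5/6

(p,q) = (5/6, 6/7)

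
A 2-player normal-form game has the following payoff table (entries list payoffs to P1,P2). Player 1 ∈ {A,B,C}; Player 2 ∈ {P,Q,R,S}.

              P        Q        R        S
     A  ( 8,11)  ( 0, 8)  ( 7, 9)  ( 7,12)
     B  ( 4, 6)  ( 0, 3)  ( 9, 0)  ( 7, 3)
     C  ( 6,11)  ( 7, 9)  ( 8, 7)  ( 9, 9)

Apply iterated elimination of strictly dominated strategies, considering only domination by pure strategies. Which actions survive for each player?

IESDS → P1:{A,C} P2:{P,S}

P2 drop Q (P beats it: A:11>8 B:6>3 C:11>9)
P2 drop R (P beats it: A:11>9 B:6>0 C:11>7)
P1 drop B (C beats it: P:6>4 S:9>7)
P1→{A,C} P2→{P,S}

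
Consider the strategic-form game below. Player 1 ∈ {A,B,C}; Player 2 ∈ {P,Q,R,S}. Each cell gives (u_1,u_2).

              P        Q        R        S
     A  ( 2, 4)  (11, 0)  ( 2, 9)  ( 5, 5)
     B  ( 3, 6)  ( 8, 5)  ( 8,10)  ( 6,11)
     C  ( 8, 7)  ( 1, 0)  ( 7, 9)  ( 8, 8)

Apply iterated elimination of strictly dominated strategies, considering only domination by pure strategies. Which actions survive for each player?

P2 drop P (R beats it: A:9>4 B:10>6 C:9>7)
P2 drop Q (R beats it: A:9>0 B:10>5 C:9>0)
P1 drop A (B beats it: R:8>2 S:6>5)
P1→{B,C} P2→{R,S}

Remaining: P1:{B,C} P2:{R,S}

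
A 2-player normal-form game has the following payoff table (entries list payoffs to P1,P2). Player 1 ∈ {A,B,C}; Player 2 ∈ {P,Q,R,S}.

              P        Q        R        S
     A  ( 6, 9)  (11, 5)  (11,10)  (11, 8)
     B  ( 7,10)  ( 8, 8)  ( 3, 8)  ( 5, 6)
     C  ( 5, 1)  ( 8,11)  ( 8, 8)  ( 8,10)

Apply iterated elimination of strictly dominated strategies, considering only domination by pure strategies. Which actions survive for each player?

P1 drop C (A beats it: P:6>5 Q:11>8 R:11>8 S:11>8)
P2 drop Q (P beats it: A:9>5 B:10>8)
P2 drop S (P beats it: A:9>8 B:10>6)
P1→{A,B} P2→{P,R}

IESDS → P1:{A,B} P2:{P,R}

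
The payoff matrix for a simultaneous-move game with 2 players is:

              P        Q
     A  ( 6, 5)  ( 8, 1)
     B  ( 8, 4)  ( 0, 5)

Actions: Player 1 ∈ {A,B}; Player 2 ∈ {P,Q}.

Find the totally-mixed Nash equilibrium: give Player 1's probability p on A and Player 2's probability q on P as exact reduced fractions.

p=1/5, q=4/5

P1 indiff ⇒ q·6+(1-q)·8 = q·8+(1-q)·0 ⇒ q(-2) = (1-q)(-8) ⇒ q = 4/5
P2 indiff ⇒ p·5+(1-p)·4 = p·1+(1-p)·5 ⇒ p(4) = (1-p)(1) ⇒ p = 1/5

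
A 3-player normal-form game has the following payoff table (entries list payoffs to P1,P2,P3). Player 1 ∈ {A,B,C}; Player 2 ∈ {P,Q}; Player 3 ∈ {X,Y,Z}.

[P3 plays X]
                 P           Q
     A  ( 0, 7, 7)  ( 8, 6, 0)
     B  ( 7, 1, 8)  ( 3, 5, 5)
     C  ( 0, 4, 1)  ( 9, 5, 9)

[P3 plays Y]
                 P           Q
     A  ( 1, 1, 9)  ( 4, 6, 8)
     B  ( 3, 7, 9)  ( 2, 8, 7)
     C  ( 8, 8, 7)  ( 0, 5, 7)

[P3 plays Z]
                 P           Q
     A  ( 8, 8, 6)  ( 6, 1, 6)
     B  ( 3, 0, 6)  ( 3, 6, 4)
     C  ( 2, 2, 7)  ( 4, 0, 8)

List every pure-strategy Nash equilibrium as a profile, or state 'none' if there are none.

(A,P,X): not NE [P1→B gives 7>0; P3→Y gives 9>7]
(A,P,Y): not NE [P1→C gives 8>1; P2→Q gives 6>1]
(A,P,Z): not NE [P3→Y gives 9>6]
(A,Q,X): not NE [P1→C gives 9>8; P2→P gives 7>6; P3→Y gives 8>0]
(A,Q,Y): NE
(A,Q,Z): not NE [P2→P gives 8>1; P3→Y gives 8>6]
(B,P,X): not NE [P2→Q gives 5>1; P3→Y gives 9>8]
(B,P,Y): not NE [P1→C gives 8>3; P2→Q gives 8>7]
(B,P,Z): not NE [P1→A gives 8>3; P2→Q gives 6>0; P3→Y gives 9>6]
(B,Q,X): not NE [P1→C gives 9>3; P3→Y gives 7>5]
(B,Q,Y): not NE [P1→A gives 4>2]
(B,Q,Z): not NE [P1→A gives 6>3; P3→Y gives 7>4]
(C,P,X): not NE [P1→B gives 7>0; P2→Q gives 5>4; P3→Z gives 7>1]
(C,P,Y): NE
(C,P,Z): not NE [P1→A gives 8>2]
(C,Q,X): NE
(C,Q,Y): not NE [P1→A gives 4>0; P2→P gives 8>5; P3→X gives 9>7]
(C,Q,Z): not NE [P1→A gives 6>4; P2→P gives 2>0; P3→X gives 9>8]

NE set: (A,Q,Y), (C,P,Y), (C,Q,X)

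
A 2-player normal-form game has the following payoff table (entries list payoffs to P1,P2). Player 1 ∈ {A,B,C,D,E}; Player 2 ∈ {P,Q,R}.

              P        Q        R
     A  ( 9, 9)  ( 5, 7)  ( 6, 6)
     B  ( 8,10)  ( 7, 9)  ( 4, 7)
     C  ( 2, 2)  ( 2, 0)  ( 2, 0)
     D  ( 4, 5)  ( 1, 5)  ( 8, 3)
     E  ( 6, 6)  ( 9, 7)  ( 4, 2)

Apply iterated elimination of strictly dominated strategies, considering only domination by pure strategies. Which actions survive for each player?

P1 drop C (A beats it: P:9>2 Q:5>2 R:6>2)
P2 drop R (P beats it: A:9>6 B:10>7 D:5>3 E:6>2)
P1 drop D (A beats it: P:9>4 Q:5>1)
P1→{A,B,E} P2→{P,Q}

Remaining: P1:{A,B,E} P2:{P,Q}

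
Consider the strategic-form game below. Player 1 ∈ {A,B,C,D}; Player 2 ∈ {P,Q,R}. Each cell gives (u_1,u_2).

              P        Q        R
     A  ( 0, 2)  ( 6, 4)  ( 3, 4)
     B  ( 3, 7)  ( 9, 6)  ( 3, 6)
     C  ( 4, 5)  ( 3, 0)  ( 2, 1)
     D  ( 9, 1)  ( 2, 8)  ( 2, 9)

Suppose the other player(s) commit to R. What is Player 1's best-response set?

BR_1 = {A,B}

u_1(A vs R) = 3
u_1(B vs R) = 3
u_1(C vs R) = 2
u_1(D vs R) = 2
max payoff 3 at {A,B}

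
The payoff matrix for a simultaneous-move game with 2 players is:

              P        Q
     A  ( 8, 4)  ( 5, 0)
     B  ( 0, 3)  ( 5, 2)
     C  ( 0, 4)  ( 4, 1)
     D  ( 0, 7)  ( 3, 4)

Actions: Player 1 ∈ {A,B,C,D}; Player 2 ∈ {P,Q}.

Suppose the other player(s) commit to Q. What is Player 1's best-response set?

P1 best: {A,B}

u_1(A vs Q) = 5
u_1(B vs Q) = 5
u_1(C vs Q) = 4
u_1(D vs Q) = 3
max payoff 5 at {A,B}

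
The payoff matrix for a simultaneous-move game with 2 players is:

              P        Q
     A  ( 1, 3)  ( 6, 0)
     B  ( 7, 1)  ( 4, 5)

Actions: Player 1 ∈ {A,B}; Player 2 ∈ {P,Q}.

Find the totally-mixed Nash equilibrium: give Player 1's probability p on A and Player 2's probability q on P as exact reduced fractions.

(p,q) = (4/7, 1/4)

P1 indiff ⇒ q·1+(1-q)·6 = q·7+(1-q)·4 ⇒ q(-6) = (1-q)(-2) ⇒ q = 1/4
P2 indiff ⇒ p·3+(1-p)·1 = p·0+(1-p)·5 ⇒ p(3) = (1-p)(4) ⇒ p = 4/7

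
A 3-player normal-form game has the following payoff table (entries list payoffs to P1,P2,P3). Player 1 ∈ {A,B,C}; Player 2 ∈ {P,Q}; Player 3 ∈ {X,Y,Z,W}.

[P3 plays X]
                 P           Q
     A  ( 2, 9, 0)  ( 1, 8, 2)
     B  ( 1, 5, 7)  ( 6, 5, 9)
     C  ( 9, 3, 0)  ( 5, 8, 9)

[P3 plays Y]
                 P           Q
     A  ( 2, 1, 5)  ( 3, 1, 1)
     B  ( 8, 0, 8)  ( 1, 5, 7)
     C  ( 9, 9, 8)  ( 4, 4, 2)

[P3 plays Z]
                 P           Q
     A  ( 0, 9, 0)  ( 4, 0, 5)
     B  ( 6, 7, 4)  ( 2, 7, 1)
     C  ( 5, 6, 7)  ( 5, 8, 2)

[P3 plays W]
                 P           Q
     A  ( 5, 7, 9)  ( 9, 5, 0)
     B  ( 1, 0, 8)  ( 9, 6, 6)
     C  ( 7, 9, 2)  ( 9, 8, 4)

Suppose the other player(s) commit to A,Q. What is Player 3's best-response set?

u_3(X vs A,Q) = 2
u_3(Y vs A,Q) = 1
u_3(Z vs A,Q) = 5
u_3(W vs A,Q) = 0
max payoff 5 at {Z}

P3 best: {Z}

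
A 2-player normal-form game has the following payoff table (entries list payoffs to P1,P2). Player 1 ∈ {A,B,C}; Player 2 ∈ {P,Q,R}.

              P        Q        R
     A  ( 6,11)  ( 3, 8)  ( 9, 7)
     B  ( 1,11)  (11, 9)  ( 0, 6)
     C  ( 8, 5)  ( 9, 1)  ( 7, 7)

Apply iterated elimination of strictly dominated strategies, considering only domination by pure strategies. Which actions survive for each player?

P2 drop Q (P beats it: A:11>8 B:11>9 C:5>1)
P1 drop B (A beats it: P:6>1 R:9>0)
P1→{A,C} P2→{P,R}

IESDS → P1:{A,C} P2:{P,R}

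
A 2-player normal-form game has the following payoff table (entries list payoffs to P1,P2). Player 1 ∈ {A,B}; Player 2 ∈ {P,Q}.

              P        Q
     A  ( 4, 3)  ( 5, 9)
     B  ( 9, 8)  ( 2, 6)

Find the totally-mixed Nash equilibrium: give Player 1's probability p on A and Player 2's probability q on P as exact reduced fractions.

P1 mixes 1/4 on A; P2 mixes 3/8 on P

P1 indiff ⇒ q·4+(1-q)·5 = q·9+(1-q)·2 ⇒ q(-5) = (1-q)(-3) ⇒ q = 3/8
P2 indiff ⇒ p·3+(1-p)·8 = p·9+(1-p)·6 ⇒ p(-6) = (1-p)(-2) ⇒ p = 1/4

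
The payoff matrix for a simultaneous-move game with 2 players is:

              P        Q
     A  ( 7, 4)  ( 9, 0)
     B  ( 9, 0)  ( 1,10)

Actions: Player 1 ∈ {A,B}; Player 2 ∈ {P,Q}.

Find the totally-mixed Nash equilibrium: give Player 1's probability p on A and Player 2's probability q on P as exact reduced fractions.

p=5/7, q=4/5

P1 indiff ⇒ q·7+(1-q)·9 = q·9+(1-q)·1 ⇒ q(-2) = (1-q)(-8) ⇒ q = 4/5
P2 indiff ⇒ p·4+(1-p)·0 = p·0+(1-p)·10 ⇒ p(4) = (1-p)(10) ⇒ p = 5/7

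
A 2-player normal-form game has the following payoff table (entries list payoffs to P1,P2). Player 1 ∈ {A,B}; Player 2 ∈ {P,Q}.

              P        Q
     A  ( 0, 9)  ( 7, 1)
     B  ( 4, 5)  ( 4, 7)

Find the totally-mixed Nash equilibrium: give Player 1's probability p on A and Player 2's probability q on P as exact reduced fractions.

P1 indiff ⇒ q·0+(1-q)·7 = q·4+(1-q)·4 ⇒ q(-4) = (1-q)(-3) ⇒ q = 3/7
P2 indiff ⇒ p·9+(1-p)·5 = p·1+(1-p)·7 ⇒ p(8) = (1-p)(2) ⇒ p = 1/5

p=1/5, q=3/7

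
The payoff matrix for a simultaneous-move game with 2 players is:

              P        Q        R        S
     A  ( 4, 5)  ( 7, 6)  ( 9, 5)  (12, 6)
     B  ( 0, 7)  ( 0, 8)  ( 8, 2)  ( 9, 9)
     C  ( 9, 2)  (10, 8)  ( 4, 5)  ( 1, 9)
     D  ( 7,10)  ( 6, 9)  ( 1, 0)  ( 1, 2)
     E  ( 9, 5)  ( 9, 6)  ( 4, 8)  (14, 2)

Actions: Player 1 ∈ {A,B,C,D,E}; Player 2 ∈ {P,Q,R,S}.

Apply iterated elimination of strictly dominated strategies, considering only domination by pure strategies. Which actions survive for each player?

P1 drop B (A beats it: P:4>0 Q:7>0 R:9>8 S:12>9)
P1 drop D (E beats it: P:9>7 Q:9>6 R:4>1 S:14>1)
P2 drop P (Q beats it: A:6>5 C:8>2 E:6>5)
P1→{A,C,E} P2→{Q,R,S}

Survivors P1:{A,C,E} P2:{Q,R,S}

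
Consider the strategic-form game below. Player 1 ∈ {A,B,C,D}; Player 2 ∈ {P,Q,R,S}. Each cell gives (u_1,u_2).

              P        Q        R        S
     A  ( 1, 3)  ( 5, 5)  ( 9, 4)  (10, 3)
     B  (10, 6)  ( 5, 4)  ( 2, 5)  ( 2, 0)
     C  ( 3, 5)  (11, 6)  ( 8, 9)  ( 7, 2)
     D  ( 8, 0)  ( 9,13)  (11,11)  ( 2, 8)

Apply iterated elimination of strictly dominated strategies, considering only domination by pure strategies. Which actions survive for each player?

P2 drop S (Q beats it: A:5>3 B:4>0 C:6>2 D:13>8)
P1 drop A (D beats it: P:8>1 Q:9>5 R:11>9)
P1→{B,C,D} P2→{P,Q,R}

IESDS → P1:{B,C,D} P2:{P,Q,R}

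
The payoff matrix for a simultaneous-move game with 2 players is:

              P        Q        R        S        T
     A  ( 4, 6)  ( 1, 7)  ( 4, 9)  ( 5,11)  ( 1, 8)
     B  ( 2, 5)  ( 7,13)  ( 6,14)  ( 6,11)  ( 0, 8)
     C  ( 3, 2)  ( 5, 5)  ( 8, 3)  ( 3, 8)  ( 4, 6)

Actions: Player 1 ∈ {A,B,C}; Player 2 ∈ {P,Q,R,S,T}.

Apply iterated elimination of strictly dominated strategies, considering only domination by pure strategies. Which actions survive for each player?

Survivors P1:{B,C} P2:{Q,R,S}

P2 drop P (Q beats it: A:7>6 B:13>5 C:5>2)
P2 drop T (S beats it: A:11>8 B:11>8 C:8>6)
P1 drop A (B beats it: Q:7>1 R:6>4 S:6>5)
P1→{B,C} P2→{Q,R,S}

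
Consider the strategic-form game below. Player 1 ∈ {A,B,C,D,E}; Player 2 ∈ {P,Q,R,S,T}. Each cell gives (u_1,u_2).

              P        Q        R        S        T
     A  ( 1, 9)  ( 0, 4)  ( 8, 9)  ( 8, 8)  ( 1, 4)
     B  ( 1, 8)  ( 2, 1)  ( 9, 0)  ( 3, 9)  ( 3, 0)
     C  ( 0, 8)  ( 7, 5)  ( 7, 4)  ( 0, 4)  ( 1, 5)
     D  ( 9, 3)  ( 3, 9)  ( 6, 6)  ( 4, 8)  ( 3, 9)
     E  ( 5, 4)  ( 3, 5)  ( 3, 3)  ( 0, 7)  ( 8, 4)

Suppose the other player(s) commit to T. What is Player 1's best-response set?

argmax u_1 = {E}

u_1(A vs T) = 1
u_1(B vs T) = 3
u_1(C vs T) = 1
u_1(D vs T) = 3
u_1(E vs T) = 8
max payoff 8 at {E}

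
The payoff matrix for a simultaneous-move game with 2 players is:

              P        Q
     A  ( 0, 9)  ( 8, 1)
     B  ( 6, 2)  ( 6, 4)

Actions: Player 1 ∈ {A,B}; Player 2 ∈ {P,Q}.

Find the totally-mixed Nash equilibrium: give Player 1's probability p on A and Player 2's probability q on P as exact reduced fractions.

(p,q) = (1/5, 1/4)

P1 indiff ⇒ q·0+(1-q)·8 = q·6+(1-q)·6 ⇒ q(-6) = (1-q)(-2) ⇒ q = 1/4
P2 indiff ⇒ p·9+(1-p)·2 = p·1+(1-p)·4 ⇒ p(8) = (1-p)(2) ⇒ p = 1/5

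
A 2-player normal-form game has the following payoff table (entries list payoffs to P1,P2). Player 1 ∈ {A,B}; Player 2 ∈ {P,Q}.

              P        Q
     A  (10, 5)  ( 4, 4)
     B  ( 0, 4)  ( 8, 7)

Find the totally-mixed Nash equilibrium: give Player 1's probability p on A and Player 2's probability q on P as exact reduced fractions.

(p,q) = (3/4, 2/7)

P1 indiff ⇒ q·10+(1-q)·4 = q·0+(1-q)·8 ⇒ q(10) = (1-q)(4) ⇒ q = 2/7
P2 indiff ⇒ p·5+(1-p)·4 = p·4+(1-p)·7 ⇒ p(1) = (1-p)(3) ⇒ p = 3/4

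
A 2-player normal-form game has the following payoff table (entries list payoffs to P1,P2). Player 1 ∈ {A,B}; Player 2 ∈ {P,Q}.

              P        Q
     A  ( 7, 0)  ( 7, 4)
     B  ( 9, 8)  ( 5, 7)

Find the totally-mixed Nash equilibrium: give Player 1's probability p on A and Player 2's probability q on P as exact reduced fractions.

P1 indiff ⇒ q·7+(1-q)·7 = q·9+(1-q)·5 ⇒ q(-2) = (1-q)(-2) ⇒ q = 1/2
P2 indiff ⇒ p·0+(1-p)·8 = p·4+(1-p)·7 ⇒ p(-4) = (1-p)(-1) ⇒ p = 1/5

(p,q) = (1/5, 1/2)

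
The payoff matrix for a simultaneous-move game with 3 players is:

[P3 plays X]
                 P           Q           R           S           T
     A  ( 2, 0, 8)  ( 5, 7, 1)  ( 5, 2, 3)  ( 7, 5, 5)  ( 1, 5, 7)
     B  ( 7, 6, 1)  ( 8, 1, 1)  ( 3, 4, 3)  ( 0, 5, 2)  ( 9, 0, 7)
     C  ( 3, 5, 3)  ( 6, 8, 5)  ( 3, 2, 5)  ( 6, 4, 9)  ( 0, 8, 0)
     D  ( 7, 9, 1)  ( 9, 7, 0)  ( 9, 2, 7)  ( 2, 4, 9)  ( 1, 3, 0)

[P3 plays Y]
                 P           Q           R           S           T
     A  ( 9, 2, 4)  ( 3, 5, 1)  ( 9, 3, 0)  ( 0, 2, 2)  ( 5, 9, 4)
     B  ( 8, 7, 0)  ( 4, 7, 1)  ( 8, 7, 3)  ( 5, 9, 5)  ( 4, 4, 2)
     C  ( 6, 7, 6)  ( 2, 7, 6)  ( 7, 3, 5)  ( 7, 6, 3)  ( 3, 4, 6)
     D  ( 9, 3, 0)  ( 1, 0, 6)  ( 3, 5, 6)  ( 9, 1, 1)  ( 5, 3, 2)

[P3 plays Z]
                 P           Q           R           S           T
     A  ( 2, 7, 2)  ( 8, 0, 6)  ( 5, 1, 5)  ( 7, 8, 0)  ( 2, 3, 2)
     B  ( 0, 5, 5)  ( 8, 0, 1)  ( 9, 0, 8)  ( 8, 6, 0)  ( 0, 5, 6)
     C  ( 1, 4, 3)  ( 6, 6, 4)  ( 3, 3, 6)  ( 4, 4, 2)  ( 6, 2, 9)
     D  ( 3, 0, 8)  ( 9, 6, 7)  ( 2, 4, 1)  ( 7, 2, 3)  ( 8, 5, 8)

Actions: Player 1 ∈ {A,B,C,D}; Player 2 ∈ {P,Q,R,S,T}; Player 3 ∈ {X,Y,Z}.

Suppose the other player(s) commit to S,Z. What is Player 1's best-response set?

u_1(A vs S,Z) = 7
u_1(B vs S,Z) = 8
u_1(C vs S,Z) = 4
u_1(D vs S,Z) = 7
max payoff 8 at {B}

BR_1 = {B}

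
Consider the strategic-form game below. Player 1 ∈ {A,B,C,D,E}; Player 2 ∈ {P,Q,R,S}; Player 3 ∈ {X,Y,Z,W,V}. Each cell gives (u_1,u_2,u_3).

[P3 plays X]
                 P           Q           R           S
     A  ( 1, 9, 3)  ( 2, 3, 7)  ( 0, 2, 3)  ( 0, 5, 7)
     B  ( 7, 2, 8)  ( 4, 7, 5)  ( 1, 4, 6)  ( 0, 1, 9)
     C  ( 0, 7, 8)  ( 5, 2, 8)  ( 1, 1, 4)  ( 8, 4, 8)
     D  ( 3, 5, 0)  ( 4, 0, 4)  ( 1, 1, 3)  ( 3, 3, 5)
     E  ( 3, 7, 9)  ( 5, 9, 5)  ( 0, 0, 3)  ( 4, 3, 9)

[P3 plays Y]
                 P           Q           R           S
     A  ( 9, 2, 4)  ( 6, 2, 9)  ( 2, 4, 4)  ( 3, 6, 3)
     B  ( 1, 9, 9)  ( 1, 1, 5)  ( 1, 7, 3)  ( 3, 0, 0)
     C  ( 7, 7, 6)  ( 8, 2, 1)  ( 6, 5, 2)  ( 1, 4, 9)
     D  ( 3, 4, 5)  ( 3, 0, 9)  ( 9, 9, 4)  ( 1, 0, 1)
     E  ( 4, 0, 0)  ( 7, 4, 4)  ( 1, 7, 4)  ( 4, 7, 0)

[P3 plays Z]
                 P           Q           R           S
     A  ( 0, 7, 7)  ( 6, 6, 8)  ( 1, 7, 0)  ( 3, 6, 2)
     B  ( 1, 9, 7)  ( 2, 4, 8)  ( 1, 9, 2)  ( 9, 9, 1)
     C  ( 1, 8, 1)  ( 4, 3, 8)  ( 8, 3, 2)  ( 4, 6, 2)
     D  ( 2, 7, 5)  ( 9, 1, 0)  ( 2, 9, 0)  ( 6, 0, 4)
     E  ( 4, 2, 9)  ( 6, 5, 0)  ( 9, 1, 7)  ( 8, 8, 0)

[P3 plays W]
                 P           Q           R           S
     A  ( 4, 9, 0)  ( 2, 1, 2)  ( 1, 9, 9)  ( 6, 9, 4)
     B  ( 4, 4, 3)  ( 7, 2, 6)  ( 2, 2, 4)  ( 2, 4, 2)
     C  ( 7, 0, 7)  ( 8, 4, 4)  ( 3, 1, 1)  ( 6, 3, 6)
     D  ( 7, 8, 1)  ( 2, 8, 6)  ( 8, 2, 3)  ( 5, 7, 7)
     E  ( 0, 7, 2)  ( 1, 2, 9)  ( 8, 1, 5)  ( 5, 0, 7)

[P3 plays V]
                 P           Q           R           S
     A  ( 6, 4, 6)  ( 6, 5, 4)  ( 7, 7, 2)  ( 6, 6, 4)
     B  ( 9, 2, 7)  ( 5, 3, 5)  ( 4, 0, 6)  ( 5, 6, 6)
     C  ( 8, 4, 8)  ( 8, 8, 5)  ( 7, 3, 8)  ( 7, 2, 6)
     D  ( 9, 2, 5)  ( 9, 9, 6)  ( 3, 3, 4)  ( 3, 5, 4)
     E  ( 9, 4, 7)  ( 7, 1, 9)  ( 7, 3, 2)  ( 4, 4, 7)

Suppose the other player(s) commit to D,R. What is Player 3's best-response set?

argmax u_3 = {Y,V}

u_3(X vs D,R) = 3
u_3(Y vs D,R) = 4
u_3(Z vs D,R) = 0
u_3(W vs D,R) = 3
u_3(V vs D,R) = 4
max payoff 4 at {Y,V}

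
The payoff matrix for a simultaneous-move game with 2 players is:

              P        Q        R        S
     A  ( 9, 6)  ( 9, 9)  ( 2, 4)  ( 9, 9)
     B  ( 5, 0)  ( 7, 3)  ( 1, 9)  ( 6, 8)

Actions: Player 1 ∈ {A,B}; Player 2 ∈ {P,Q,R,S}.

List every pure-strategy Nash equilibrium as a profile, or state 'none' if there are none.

(A,P): not NE [P2→S gives 9>6]
(A,Q): NE
(A,R): not NE [P2→S gives 9>4]
(A,S): NE
(B,P): not NE [P1→A gives 9>5; P2→R gives 9>0]
(B,Q): not NE [P1→A gives 9>7; P2→R gives 9>3]
(B,R): not NE [P1→A gives 2>1]
(B,S): not NE [P1→A gives 9>6; P2→R gives 9>8]

Nash profiles: (A,Q), (A,S)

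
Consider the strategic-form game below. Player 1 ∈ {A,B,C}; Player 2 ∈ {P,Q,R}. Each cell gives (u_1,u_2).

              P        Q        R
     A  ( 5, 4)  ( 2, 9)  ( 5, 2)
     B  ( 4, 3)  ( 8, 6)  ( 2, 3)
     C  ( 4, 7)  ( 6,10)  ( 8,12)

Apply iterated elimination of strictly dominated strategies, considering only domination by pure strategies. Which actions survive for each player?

P2 drop P (Q beats it: A:9>4 B:6>3 C:10>7)
P1 drop A (C beats it: Q:6>2 R:8>5)
P1→{B,C} P2→{Q,R}

Survivors P1:{B,C} P2:{Q,R}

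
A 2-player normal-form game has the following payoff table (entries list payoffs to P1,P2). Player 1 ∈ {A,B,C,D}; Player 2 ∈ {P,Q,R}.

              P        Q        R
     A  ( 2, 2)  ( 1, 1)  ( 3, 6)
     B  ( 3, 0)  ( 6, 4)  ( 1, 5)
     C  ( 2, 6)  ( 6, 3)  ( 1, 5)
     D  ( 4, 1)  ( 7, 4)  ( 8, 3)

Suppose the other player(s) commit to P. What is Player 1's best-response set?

P1 best: {D}

u_1(A vs P) = 2
u_1(B vs P) = 3
u_1(C vs P) = 2
u_1(D vs P) = 4
max payoff 4 at {D}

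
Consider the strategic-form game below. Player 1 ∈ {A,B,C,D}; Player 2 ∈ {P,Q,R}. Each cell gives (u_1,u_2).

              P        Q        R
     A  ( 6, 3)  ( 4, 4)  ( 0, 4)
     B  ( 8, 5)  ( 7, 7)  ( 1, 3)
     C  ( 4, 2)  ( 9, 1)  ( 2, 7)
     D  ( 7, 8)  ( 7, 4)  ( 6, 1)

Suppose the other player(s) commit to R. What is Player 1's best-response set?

P1 best: {D}

u_1(A vs R) = 0
u_1(B vs R) = 1
u_1(C vs R) = 2
u_1(D vs R) = 6
max payoff 6 at {D}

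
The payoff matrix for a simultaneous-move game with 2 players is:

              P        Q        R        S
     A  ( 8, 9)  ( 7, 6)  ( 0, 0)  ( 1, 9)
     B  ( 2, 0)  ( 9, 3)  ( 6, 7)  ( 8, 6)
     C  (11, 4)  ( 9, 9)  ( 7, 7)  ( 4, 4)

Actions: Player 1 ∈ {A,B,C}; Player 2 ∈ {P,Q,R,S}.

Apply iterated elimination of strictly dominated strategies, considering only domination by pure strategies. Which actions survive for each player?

IESDS → P1:{B,C} P2:{Q,R}

P1 drop A (C beats it: P:11>8 Q:9>7 R:7>0 S:4>1)
P2 drop P (Q beats it: B:3>0 C:9>4)
P2 drop S (R beats it: B:7>6 C:7>4)
P1→{B,C} P2→{Q,R}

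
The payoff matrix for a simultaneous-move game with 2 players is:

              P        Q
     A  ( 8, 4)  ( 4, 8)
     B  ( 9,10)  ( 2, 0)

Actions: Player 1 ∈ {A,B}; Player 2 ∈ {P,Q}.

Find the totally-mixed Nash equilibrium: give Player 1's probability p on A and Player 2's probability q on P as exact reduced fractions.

P1 indiff ⇒ q·8+(1-q)·4 = q·9+(1-q)·2 ⇒ q(-1) = (1-q)(-2) ⇒ q = 2/3
P2 indiff ⇒ p·4+(1-p)·10 = p·8+(1-p)·0 ⇒ p(-4) = (1-p)(-10) ⇒ p = 5/7

P1 mixes 5/7 on A; P2 mixes 2/3 on P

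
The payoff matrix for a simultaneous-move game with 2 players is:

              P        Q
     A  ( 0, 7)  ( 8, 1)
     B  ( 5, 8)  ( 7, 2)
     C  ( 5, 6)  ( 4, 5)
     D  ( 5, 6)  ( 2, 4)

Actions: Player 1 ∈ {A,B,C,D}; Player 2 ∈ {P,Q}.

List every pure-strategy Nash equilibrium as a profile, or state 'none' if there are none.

NE set: (B,P), (C,P), (D,P)

(A,P): not NE [P1→D gives 5>0]
(A,Q): not NE [P2→P gives 7>1]
(B,P): NE
(B,Q): not NE [P1→A gives 8>7; P2→P gives 8>2]
(C,P): NE
(C,Q): not NE [P1→A gives 8>4; P2→P gives 6>5]
(D,P): NE
(D,Q): not NE [P1→A gives 8>2; P2→P gives 6>4]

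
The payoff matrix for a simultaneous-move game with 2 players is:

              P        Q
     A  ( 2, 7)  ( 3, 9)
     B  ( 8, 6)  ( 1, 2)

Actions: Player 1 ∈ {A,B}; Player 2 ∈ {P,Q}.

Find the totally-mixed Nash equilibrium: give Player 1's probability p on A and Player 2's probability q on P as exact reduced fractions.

P1 indiff ⇒ q·2+(1-q)·3 = q·8+(1-q)·1 ⇒ q(-6) = (1-q)(-2) ⇒ q = 1/4
P2 indiff ⇒ p·7+(1-p)·6 = p·9+(1-p)·2 ⇒ p(-2) = (1-p)(-4) ⇒ p = 2/3

p=2/3, q=1/4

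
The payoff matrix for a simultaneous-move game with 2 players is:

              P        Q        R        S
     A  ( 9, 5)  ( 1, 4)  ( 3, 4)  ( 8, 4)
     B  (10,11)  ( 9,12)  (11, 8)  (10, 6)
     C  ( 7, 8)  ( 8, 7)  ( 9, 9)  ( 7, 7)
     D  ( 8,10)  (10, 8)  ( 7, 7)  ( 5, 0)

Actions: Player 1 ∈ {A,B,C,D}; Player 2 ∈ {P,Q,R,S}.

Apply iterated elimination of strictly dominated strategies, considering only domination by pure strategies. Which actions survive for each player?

Survivors P1:{B,D} P2:{P,Q}

P1 drop A (B beats it: P:10>9 Q:9>1 R:11>3 S:10>8)
P1 drop C (B beats it: P:10>7 Q:9>8 R:11>9 S:10>7)
P2 drop R (P beats it: B:11>8 D:10>7)
P2 drop S (P beats it: B:11>6 D:10>0)
P1→{B,D} P2→{P,Q}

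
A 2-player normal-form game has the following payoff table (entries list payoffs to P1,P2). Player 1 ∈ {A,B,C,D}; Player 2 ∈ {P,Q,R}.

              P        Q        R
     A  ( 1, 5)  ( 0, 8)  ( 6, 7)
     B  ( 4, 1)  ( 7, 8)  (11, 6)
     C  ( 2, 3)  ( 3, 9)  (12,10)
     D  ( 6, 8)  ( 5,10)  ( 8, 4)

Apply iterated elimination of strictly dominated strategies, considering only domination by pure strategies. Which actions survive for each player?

P1 drop A (B beats it: P:4>1 Q:7>0 R:11>6)
P2 drop P (Q beats it: B:8>1 C:9>3 D:10>8)
P1 drop D (B beats it: Q:7>5 R:11>8)
P1→{B,C} P2→{Q,R}

Survivors P1:{B,C} P2:{Q,R}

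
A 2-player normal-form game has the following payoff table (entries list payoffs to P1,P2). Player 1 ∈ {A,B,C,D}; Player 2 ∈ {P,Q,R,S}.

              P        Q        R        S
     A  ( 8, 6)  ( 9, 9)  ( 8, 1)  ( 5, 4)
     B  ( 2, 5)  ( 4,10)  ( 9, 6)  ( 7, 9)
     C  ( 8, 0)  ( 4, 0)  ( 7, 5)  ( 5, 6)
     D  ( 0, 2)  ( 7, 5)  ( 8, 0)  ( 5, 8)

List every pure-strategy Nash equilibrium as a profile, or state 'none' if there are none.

(A,P): not NE [P2→Q gives 9>6]
(A,Q): NE
(A,R): not NE [P1→B gives 9>8; P2→Q gives 9>1]
(A,S): not NE [P1→B gives 7>5; P2→Q gives 9>4]
(B,P): not NE [P1→C gives 8>2; P2→Q gives 10>5]
(B,Q): not NE [P1→A gives 9>4]
(B,R): not NE [P2→Q gives 10>6]
(B,S): not NE [P2→Q gives 10>9]
(C,P): not NE [P2→S gives 6>0]
(C,Q): not NE [P1→A gives 9>4; P2→S gives 6>0]
(C,R): not NE [P1→B gives 9>7; P2→S gives 6>5]
(C,S): not NE [P1→B gives 7>5]
(D,P): not NE [P1→C gives 8>0; P2→S gives 8>2]
(D,Q): not NE [P1→A gives 9>7; P2→S gives 8>5]
(D,R): not NE [P1→B gives 9>8; P2→S gives 8>0]
(D,S): not NE [P1→B gives 7>5]

PSNE = {(A,Q)}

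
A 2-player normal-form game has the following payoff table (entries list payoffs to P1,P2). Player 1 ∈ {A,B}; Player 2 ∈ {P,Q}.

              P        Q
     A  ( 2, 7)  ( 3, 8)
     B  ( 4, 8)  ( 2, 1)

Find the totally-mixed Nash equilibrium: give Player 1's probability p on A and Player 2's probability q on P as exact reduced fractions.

(p,q) = (7/8, 1/3)

P1 indiff ⇒ q·2+(1-q)·3 = q·4+(1-q)·2 ⇒ q(-2) = (1-q)(-1) ⇒ q = 1/3
P2 indiff ⇒ p·7+(1-p)·8 = p·8+(1-p)·1 ⇒ p(-1) = (1-p)(-7) ⇒ p = 7/8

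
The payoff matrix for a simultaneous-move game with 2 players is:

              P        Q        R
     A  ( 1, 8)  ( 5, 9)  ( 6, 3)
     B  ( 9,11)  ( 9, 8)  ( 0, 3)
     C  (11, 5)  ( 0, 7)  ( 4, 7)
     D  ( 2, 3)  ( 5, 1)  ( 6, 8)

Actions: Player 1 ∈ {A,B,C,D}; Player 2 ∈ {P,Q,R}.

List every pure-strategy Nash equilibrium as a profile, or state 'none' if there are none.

NE set: (D,R)

(A,P): not NE [P1→C gives 11>1; P2→Q gives 9>8]
(A,Q): not NE [P1→B gives 9>5]
(A,R): not NE [P2→Q gives 9>3]
(B,P): not NE [P1→C gives 11>9]
(B,Q): not NE [P2→P gives 11>8]
(B,R): not NE [P1→D gives 6>0; P2→P gives 11>3]
(C,P): not NE [P2→R gives 7>5]
(C,Q): not NE [P1→B gives 9>0]
(C,R): not NE [P1→D gives 6>4]
(D,P): not NE [P1→C gives 11>2; P2→R gives 8>3]
(D,Q): not NE [P1→B gives 9>5; P2→R gives 8>1]
(D,R): NE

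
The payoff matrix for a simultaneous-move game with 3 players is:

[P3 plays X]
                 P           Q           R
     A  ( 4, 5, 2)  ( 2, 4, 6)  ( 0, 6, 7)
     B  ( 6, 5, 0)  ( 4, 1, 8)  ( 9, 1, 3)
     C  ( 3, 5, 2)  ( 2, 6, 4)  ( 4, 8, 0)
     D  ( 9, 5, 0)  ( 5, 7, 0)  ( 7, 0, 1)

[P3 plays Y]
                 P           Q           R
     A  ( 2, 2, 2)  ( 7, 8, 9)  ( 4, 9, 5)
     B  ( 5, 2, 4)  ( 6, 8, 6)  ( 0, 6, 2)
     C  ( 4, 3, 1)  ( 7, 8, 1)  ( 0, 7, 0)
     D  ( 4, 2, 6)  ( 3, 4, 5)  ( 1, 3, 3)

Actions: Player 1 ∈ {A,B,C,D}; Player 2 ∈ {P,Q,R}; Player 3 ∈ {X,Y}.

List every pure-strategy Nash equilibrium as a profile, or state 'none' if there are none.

Equilibria: none

(A,P,X): not NE [P1→D gives 9>4; P2→R gives 6>5]
(A,P,Y): not NE [P1→B gives 5>2; P2→R gives 9>2]
(A,Q,X): not NE [P1→D gives 5>2; P2→R gives 6>4; P3→Y gives 9>6]
(A,Q,Y): not NE [P2→R gives 9>8]
(A,R,X): not NE [P1→B gives 9>0]
(A,R,Y): not NE [P3→X gives 7>5]
(B,P,X): not NE [P1→D gives 9>6; P3→Y gives 4>0]
(B,P,Y): not NE [P2→Q gives 8>2]
(B,Q,X): not NE [P1→D gives 5>4; P2→P gives 5>1]
(B,Q,Y): not NE [P1→C gives 7>6; P3→X gives 8>6]
(B,R,X): not NE [P2→P gives 5>1]
(B,R,Y): not NE [P1→A gives 4>0; P2→Q gives 8>6; P3→X gives 3>2]
(C,P,X): not NE [P1→D gives 9>3; P2→R gives 8>5]
(C,P,Y): not NE [P1→B gives 5>4; P2→Q gives 8>3; P3→X gives 2>1]
(C,Q,X): not NE [P1→D gives 5>2; P2→R gives 8>6]
(C,Q,Y): not NE [P3→X gives 4>1]
(C,R,X): not NE [P1→B gives 9>4]
(C,R,Y): not NE [P1→A gives 4>0; P2→Q gives 8>7]
(D,P,X): not NE [P2→Q gives 7>5; P3→Y gives 6>0]
(D,P,Y): not NE [P1→B gives 5>4; P2→Q gives 4>2]
(D,Q,X): not NE [P3→Y gives 5>0]
(D,Q,Y): not NE [P1→C gives 7>3]
(D,R,X): not NE [P1→B gives 9>7; P2→Q gives 7>0; P3→Y gives 3>1]
(D,R,Y): not NE [P1→A gives 4>1; P2→Q gives 4>3]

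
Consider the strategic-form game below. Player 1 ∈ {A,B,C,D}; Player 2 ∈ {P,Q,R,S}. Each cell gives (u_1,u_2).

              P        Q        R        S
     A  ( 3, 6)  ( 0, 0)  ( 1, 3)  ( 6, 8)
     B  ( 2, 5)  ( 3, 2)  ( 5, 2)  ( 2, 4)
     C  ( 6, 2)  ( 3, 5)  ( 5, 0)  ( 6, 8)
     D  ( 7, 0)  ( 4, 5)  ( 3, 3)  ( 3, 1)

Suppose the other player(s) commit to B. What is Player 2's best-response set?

argmax u_2 = {P}

u_2(P vs B) = 5
u_2(Q vs B) = 2
u_2(R vs B) = 2
u_2(S vs B) = 4
max payoff 5 at {P}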